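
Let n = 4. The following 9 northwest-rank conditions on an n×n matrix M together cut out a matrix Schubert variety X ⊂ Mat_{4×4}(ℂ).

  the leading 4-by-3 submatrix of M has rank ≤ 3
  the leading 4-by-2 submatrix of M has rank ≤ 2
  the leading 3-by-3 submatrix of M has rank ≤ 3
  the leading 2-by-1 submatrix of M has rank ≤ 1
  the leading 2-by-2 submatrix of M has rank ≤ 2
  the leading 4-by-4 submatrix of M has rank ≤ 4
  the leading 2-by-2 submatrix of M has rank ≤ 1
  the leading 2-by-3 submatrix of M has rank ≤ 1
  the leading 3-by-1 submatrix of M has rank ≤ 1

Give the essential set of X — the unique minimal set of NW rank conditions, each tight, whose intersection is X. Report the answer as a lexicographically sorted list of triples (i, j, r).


Rank table r_w(4×4) implied by the 9 constraints:

  i=1: 1  1  1  1
  i=2: 1  1  1  2
  i=3: 1  2  2  3
  i=4: 1  2  3  4

hence w(1..4) = (1, 4, 2, 3).

D(w) has 2 cells with 1 SE-corner; essential set:

[(2, 3, 1)]


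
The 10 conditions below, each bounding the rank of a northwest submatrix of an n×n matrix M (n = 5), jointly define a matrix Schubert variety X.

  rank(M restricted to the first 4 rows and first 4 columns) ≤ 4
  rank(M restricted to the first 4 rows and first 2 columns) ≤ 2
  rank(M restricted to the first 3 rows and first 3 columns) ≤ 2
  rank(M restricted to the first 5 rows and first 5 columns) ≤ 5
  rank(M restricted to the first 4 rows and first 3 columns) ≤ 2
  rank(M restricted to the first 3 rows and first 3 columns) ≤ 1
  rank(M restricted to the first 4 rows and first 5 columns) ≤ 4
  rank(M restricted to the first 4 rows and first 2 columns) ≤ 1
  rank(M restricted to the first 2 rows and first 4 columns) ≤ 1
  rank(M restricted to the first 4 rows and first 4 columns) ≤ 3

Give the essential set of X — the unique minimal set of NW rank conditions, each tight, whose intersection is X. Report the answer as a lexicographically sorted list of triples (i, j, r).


Computing R[i][j] = min implied NW-rank bound (n=5, 10 conditions):

  row 1: 1 1 1 1 1
  row 2: 1 1 1 1 2
  row 3: 1 1 1 2 3
  row 4: 1 1 2 3 4
  row 5: 1 2 3 4 5

second differences of R give the permutation w = (1, 5, 4, 3, 2).

|D(w)|=6, |Ess(w)|=3:

[(2, 4, 1), (3, 3, 1), (4, 2, 1)]


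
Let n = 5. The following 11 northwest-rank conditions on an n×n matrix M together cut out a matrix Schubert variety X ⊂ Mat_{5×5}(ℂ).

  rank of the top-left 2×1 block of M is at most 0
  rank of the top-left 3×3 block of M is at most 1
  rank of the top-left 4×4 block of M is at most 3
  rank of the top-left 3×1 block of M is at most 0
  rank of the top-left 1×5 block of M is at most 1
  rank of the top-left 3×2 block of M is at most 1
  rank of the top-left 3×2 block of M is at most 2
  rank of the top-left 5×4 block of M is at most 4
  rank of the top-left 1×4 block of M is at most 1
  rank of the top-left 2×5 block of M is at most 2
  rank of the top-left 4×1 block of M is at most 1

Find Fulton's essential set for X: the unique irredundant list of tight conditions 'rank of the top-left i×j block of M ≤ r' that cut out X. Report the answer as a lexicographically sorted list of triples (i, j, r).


Rank table r_w(5×5) implied by the 11 constraints:

  R[1]: 0  1  1  1  1
  R[2]: 0  1  1  2  2
  R[3]: 0  1  1  2  3
  R[4]: 1  2  2  3  4
  R[5]: 1  2  3  4  5

so w = (2, 4, 5, 1, 3).

ℓ(w)=5; the 2 essential cells (i,j,r):

[(3, 1, 0), (3, 3, 1)]


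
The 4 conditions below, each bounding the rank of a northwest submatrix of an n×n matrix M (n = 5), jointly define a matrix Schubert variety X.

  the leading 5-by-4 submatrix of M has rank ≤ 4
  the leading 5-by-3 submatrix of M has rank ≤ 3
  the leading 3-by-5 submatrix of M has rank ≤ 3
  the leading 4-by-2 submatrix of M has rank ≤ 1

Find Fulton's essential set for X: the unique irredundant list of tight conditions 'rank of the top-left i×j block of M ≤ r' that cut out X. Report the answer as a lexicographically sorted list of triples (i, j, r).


The tightest implied rank at each (i,j), from the 4 conditions:

  row 1: 1, 1, 1, 1, 1
  row 2: 1, 1, 2, 2, 2
  row 3: 1, 1, 2, 3, 3
  row 4: 1, 1, 2, 3, 4
  row 5: 1, 2, 3, 4, 5

hence w(1..5) = (1, 3, 4, 5, 2).

Fulton essential set (1 of the 3 Rothe cells):

[(4, 2, 1)]


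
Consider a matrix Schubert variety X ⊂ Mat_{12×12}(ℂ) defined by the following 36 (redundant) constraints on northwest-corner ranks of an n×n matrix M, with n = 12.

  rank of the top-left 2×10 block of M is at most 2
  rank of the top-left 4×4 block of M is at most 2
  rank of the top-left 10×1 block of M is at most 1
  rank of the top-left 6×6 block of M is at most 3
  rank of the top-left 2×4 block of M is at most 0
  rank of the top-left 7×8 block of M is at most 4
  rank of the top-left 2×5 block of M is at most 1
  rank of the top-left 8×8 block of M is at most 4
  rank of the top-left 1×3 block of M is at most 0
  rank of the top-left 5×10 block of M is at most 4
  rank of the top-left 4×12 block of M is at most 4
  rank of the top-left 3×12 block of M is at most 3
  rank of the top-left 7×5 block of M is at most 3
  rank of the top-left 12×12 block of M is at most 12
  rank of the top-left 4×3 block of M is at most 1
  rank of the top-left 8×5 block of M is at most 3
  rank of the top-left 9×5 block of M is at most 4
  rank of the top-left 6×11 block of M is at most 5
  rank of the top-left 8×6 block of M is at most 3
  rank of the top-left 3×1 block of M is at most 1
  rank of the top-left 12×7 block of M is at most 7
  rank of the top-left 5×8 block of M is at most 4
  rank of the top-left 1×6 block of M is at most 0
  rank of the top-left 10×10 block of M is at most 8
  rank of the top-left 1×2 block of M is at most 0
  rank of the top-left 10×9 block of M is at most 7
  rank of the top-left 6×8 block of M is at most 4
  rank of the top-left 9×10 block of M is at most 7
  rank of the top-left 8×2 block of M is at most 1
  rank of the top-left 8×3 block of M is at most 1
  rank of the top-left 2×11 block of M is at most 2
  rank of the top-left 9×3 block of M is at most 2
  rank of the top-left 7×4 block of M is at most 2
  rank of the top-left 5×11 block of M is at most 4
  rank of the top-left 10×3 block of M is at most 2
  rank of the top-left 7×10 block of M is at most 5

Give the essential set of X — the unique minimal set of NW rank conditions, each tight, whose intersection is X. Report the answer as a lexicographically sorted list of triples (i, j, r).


Propagating the 36 rank bounds to every northwest block:

  row 1: 0 | 0 | 0 | 0 | 0 | 0 | 1 | 1 | 1 | 1 | 1 | 1
  row 2: 0 | 0 | 0 | 0 | 1 | 1 | 2 | 2 | 2 | 2 | 2 | 2
  row 3: 1 | 1 | 1 | 1 | 2 | 2 | 3 | 3 | 3 | 3 | 3 | 3
  row 4: 1 | 1 | 1 | 2 | 3 | 3 | 4 | 4 | 4 | 4 | 4 | 4
  row 5: 1 | 1 | 1 | 2 | 3 | 3 | 4 | 4 | 4 | 4 | 4 | 5
  row 6: 1 | 1 | 1 | 2 | 3 | 3 | 4 | 4 | 5 | 5 | 5 | 6
  row 7: 1 | 1 | 1 | 2 | 3 | 3 | 4 | 4 | 5 | 5 | 6 | 7
  row 8: 1 | 1 | 1 | 2 | 3 | 3 | 4 | 4 | 5 | 6 | 7 | 8
  row 9: 1 | 2 | 2 | 3 | 4 | 4 | 5 | 5 | 6 | 7 | 8 | 9
  row 10: 1 | 2 | 2 | 3 | 4 | 5 | 6 | 6 | 7 | 8 | 9 | 10
  row 11: 1 | 2 | 3 | 4 | 5 | 6 | 7 | 7 | 8 | 9 | 10 | 11
  row 12: 1 | 2 | 3 | 4 | 5 | 6 | 7 | 8 | 9 | 10 | 11 | 12

reading off 1-entries of Δ²R: w = (7, 5, 1, 4, 12, 9, 11, 10, 2, 6, 3, 8).

Rothe diagram D(w) (33 cells), 8 SE-corners (essential conditions):

[(1, 6, 0), (2, 4, 0), (5, 11, 4), (7, 10, 5), (8, 3, 1), (8, 6, 3), (8, 8, 4), (10, 3, 2)]


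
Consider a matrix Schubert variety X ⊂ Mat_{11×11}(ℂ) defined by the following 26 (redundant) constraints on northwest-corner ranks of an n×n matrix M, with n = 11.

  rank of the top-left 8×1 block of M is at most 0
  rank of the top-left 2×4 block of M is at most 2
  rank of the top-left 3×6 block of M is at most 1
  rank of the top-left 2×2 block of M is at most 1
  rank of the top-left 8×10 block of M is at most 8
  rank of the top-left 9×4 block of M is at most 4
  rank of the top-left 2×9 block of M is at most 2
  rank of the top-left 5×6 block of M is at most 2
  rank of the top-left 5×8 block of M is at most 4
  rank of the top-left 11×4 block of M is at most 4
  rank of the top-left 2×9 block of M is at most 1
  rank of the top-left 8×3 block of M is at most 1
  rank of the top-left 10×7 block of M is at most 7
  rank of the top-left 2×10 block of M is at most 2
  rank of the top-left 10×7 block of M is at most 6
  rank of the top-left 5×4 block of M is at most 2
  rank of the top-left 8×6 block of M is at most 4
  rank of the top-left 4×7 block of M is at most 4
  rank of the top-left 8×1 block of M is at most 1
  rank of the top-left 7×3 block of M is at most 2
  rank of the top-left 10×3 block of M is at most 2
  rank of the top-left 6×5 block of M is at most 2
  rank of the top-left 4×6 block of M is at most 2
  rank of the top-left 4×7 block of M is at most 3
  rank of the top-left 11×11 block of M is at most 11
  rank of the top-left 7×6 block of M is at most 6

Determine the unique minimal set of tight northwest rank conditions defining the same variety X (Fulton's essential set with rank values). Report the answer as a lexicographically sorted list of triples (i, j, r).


Propagating the 26 rank bounds to every northwest block:

  0  1  1  1  1  1  1  1  1  1  1
  0  1  1  1  1  1  1  1  1  2  2
  0  1  1  1  1  1  2  2  2  3  3
  0  1  1  2  2  2  3  3  3  4  4
  0  1  1  2  2  2  3  4  4  5  5
  0  1  1  2  2  3  4  5  5  6  6
  0  1  1  2  3  4  5  6  6  7  7
  0  1  1  2  3  4  5  6  7  8  8
  1  2  2  3  4  5  6  7  8  9  9
  1  2  2  3  4  5  6  7  8  9  10
  1  2  3  4  5  6  7  8  9  10  11

hence w(1..11) = (2, 10, 7, 4, 8, 6, 5, 9, 1, 11, 3).

ℓ(w)=28; the 7 essential cells (i,j,r):

[(2, 9, 1), (3, 6, 1), (5, 6, 2), (6, 5, 2), (8, 1, 0), (8, 3, 1), (10, 3, 2)]


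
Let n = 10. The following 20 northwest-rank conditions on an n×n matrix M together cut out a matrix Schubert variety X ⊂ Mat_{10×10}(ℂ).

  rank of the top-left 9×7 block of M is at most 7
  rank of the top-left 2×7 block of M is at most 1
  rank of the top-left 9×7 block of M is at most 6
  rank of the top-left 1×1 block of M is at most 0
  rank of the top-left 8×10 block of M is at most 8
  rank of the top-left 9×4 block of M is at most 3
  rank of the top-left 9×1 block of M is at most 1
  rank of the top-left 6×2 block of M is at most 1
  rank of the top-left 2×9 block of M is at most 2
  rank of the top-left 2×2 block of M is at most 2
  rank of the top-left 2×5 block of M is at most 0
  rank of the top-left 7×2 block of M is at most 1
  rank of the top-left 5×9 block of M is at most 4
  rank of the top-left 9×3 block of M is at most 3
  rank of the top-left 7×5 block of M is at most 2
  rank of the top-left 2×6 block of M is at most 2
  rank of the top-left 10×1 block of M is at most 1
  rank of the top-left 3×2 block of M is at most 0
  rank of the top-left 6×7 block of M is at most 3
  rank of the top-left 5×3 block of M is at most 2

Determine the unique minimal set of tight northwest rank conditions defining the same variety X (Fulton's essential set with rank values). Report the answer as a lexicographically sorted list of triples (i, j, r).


Propagating the 20 rank bounds to every northwest block:

  0, 0, 0, 0, 0, 1, 1, 1, 1, 1
  0, 0, 0, 0, 0, 1, 1, 2, 2, 2
  0, 0, 1, 1, 1, 2, 2, 3, 3, 3
  1, 1, 2, 2, 2, 3, 3, 4, 4, 4
  1, 1, 2, 2, 2, 3, 3, 4, 4, 5
  1, 1, 2, 2, 2, 3, 3, 4, 5, 6
  1, 1, 2, 2, 2, 3, 4, 5, 6, 7
  1, 2, 3, 3, 3, 4, 5, 6, 7, 8
  1, 2, 3, 3, 4, 5, 6, 7, 8, 9
  1, 2, 3, 4, 5, 6, 7, 8, 9, 10

the unique w with this rank table is (6, 8, 3, 1, 10, 9, 7, 2, 5, 4).

8 SE-corners of the 26-cell Rothe diagram give Ess(w):

[(2, 5, 0), (2, 7, 1), (3, 2, 0), (5, 9, 4), (6, 7, 3), (7, 2, 1), (7, 5, 2), (9, 4, 3)]


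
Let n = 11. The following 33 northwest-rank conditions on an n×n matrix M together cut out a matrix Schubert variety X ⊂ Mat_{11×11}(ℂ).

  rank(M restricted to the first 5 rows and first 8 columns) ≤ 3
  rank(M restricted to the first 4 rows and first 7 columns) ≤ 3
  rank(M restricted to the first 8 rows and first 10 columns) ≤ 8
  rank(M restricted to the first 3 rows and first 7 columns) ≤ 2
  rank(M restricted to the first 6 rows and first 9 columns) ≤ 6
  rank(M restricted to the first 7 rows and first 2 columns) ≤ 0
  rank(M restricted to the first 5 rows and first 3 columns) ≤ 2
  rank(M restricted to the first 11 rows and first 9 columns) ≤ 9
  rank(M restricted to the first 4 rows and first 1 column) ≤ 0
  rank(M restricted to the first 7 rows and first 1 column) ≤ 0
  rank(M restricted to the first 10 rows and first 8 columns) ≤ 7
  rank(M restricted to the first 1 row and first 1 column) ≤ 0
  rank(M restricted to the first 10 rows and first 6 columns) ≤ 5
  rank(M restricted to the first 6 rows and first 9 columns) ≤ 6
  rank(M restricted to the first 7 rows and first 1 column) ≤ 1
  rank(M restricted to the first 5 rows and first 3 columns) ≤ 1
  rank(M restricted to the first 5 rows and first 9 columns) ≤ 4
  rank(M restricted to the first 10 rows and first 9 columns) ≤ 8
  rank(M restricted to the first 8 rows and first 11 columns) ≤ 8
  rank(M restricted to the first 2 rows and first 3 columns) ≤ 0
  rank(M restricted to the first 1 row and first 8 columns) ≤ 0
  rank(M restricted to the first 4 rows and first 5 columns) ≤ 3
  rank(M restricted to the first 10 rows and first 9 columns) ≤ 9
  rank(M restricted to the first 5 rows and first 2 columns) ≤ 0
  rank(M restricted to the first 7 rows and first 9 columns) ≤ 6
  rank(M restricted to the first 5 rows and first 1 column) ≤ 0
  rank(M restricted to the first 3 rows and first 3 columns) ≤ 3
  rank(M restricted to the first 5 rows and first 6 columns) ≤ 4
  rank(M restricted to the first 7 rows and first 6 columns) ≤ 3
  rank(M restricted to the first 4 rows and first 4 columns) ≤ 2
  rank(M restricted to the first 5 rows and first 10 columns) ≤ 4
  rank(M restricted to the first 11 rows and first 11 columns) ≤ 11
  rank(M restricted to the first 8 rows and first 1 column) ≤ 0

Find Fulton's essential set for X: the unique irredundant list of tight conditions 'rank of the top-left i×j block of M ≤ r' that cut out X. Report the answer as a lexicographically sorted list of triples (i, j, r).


Rank table r_w(11×11) implied by the 33 constraints:

  0 0 0 0 0 0 0 0 1 1 1
  0 0 0 1 1 1 1 1 2 2 2
  0 0 1 2 2 2 2 2 3 3 3
  0 0 1 2 3 3 3 3 4 4 4
  0 0 1 2 3 3 3 3 4 4 5
  0 0 1 2 3 3 4 4 5 5 6
  0 0 1 2 3 3 4 5 6 6 7
  0 1 2 3 4 4 5 6 7 7 8
  1 2 3 4 5 5 6 7 8 8 9
  1 2 3 4 5 5 6 7 8 9 10
  1 2 3 4 5 6 7 8 9 10 11

second differences of R give the permutation w = (9, 4, 3, 5, 11, 7, 8, 2, 1, 10, 6).

|D(w)|=29, |Ess(w)|=8:

[(1, 8, 0), (2, 3, 0), (5, 8, 3), (5, 10, 4), (7, 2, 0), (7, 6, 3), (8, 1, 0), (10, 6, 5)]


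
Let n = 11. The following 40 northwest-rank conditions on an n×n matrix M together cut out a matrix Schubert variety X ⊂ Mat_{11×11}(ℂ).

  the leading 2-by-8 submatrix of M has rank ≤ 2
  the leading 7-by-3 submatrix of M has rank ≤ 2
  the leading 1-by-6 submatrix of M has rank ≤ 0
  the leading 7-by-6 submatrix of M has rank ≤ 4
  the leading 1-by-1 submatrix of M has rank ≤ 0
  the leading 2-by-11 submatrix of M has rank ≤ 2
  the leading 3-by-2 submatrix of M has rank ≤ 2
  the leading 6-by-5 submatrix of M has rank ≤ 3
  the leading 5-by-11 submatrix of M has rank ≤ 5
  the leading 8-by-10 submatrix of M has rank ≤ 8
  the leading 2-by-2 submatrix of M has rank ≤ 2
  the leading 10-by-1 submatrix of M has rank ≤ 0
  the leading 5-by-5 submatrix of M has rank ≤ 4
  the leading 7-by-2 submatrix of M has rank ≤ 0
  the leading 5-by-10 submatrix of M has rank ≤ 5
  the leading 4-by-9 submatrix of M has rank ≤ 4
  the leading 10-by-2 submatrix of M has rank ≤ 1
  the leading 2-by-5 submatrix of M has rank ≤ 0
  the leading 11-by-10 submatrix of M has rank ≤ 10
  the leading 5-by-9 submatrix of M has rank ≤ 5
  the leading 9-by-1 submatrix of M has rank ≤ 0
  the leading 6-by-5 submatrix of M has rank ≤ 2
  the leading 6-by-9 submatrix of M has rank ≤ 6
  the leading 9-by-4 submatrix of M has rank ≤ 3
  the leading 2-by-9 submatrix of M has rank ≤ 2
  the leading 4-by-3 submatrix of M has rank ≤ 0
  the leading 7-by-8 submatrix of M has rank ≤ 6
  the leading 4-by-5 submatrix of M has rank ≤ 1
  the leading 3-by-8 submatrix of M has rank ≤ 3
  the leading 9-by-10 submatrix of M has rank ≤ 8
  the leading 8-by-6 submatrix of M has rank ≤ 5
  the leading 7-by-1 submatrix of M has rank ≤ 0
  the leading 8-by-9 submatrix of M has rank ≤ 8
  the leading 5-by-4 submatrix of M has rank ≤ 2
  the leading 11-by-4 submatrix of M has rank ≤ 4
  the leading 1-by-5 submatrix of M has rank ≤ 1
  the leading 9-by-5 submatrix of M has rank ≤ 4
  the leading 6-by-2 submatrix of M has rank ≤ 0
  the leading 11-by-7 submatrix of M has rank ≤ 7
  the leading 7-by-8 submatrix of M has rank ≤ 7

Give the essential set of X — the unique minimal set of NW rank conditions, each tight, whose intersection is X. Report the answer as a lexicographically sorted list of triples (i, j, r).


Computing R[i][j] = min implied NW-rank bound (n=11, 40 conditions):

  R[1]: 0  0  0  0  0  0  1  1  1  1  1
  R[2]: 0  0  0  0  0  1  2  2  2  2  2
  R[3]: 0  0  0  1  1  2  3  3  3  3  3
  R[4]: 0  0  0  1  1  2  3  4  4  4  4
  R[5]: 0  0  1  2  2  3  4  5  5  5  5
  R[6]: 0  0  1  2  2  3  4  5  6  6  6
  R[7]: 0  0  1  2  3  4  5  6  7  7  7
  R[8]: 0  1  2  3  4  5  6  7  8  8  8
  R[9]: 0  1  2  3  4  5  6  7  8  8  9
  R[10]: 0  1  2  3  4  5  6  7  8  9  10
  R[11]: 1  2  3  4  5  6  7  8  9  10  11

second differences of R give the permutation w = (7, 6, 4, 8, 3, 9, 5, 2, 11, 10, 1).

|D(w)|=29, |Ess(w)|=8:

[(1, 6, 0), (2, 5, 0), (4, 3, 0), (4, 5, 1), (6, 5, 2), (7, 2, 0), (9, 10, 8), (10, 1, 0)]


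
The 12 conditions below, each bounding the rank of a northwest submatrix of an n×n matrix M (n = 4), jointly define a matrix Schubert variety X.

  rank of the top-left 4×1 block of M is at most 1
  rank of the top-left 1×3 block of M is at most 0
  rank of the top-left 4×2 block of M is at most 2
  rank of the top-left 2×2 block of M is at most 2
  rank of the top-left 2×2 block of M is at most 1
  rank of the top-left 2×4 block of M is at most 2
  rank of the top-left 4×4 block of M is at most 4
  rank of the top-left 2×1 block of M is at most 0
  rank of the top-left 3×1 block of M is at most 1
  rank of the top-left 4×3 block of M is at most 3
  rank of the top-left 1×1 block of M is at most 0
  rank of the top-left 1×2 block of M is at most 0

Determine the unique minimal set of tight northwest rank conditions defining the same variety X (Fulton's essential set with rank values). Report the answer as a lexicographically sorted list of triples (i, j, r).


Computing R[i][j] = min implied NW-rank bound (n=4, 12 conditions):

  0, 0, 0, 1
  0, 1, 1, 2
  1, 2, 2, 3
  1, 2, 3, 4

so w = (4, 2, 1, 3).

Rothe diagram D(w) (4 cells), 2 SE-corners (essential conditions):

[(1, 3, 0), (2, 1, 0)]


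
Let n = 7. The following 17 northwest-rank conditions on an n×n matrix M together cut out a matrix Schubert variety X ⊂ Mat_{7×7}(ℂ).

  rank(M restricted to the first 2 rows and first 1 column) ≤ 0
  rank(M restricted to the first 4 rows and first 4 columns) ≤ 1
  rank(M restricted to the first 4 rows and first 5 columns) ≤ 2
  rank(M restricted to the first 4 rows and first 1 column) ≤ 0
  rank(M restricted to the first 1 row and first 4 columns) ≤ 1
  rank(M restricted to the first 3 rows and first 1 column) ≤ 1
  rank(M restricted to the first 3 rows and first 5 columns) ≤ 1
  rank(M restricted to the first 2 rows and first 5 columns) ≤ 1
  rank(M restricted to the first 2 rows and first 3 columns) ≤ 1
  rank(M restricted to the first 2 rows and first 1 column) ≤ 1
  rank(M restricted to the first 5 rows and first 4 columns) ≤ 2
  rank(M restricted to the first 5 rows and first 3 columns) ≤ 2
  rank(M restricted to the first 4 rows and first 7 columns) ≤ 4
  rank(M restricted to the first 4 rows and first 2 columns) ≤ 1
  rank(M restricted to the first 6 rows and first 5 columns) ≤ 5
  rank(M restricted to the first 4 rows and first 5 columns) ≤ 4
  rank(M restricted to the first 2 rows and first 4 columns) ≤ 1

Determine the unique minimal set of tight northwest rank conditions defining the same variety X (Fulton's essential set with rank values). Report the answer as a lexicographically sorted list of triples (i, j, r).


Computing R[i][j] = min implied NW-rank bound (n=7, 17 conditions):

  i=1: 0 | 1 | 1 | 1 | 1 | 1 | 1
  i=2: 0 | 1 | 1 | 1 | 1 | 2 | 2
  i=3: 0 | 1 | 1 | 1 | 1 | 2 | 3
  i=4: 0 | 1 | 1 | 1 | 2 | 3 | 4
  i=5: 1 | 2 | 2 | 2 | 3 | 4 | 5
  i=6: 1 | 2 | 3 | 3 | 4 | 5 | 6
  i=7: 1 | 2 | 3 | 4 | 5 | 6 | 7

so w = (2, 6, 7, 5, 1, 3, 4).

3 SE-corners of the 12-cell Rothe diagram give Ess(w):

[(3, 5, 1), (4, 1, 0), (4, 4, 1)]


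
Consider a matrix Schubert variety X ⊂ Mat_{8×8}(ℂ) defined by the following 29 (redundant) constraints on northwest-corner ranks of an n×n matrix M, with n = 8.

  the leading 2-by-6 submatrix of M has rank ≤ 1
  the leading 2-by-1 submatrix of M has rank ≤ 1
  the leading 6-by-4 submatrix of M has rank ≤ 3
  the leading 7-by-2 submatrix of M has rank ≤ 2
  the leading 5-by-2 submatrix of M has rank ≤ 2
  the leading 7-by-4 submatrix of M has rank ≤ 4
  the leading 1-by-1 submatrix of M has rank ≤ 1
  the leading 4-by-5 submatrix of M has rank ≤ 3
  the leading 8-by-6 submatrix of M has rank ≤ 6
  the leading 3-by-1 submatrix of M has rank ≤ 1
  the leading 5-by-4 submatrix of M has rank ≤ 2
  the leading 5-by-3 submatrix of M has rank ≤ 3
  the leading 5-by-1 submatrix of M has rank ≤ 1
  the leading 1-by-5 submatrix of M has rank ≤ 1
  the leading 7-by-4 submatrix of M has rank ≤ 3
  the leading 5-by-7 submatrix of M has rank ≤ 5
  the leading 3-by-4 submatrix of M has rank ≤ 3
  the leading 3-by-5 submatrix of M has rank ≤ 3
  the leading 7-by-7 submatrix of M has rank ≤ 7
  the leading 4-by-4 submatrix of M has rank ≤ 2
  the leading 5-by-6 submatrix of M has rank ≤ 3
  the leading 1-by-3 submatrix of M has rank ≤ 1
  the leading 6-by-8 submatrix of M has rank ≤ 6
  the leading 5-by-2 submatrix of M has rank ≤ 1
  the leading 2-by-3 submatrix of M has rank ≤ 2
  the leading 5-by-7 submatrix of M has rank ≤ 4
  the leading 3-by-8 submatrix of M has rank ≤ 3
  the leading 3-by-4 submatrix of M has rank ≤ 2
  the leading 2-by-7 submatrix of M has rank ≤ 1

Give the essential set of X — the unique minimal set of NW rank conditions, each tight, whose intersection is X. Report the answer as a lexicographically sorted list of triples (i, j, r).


Computing R[i][j] = min implied NW-rank bound (n=8, 29 conditions):

  row 1: 1  1  1  1  1  1  1  1
  row 2: 1  1  1  1  1  1  1  2
  row 3: 1  1  2  2  2  2  2  3
  row 4: 1  1  2  2  3  3  3  4
  row 5: 1  1  2  2  3  3  4  5
  row 6: 1  2  3  3  4  4  5  6
  row 7: 1  2  3  3  4  5  6  7
  row 8: 1  2  3  4  5  6  7  8

hence w(1..8) = (1, 8, 3, 5, 7, 2, 6, 4).

5 SE-corners of the 13-cell Rothe diagram give Ess(w):

[(2, 7, 1), (5, 2, 1), (5, 4, 2), (5, 6, 3), (7, 4, 3)]


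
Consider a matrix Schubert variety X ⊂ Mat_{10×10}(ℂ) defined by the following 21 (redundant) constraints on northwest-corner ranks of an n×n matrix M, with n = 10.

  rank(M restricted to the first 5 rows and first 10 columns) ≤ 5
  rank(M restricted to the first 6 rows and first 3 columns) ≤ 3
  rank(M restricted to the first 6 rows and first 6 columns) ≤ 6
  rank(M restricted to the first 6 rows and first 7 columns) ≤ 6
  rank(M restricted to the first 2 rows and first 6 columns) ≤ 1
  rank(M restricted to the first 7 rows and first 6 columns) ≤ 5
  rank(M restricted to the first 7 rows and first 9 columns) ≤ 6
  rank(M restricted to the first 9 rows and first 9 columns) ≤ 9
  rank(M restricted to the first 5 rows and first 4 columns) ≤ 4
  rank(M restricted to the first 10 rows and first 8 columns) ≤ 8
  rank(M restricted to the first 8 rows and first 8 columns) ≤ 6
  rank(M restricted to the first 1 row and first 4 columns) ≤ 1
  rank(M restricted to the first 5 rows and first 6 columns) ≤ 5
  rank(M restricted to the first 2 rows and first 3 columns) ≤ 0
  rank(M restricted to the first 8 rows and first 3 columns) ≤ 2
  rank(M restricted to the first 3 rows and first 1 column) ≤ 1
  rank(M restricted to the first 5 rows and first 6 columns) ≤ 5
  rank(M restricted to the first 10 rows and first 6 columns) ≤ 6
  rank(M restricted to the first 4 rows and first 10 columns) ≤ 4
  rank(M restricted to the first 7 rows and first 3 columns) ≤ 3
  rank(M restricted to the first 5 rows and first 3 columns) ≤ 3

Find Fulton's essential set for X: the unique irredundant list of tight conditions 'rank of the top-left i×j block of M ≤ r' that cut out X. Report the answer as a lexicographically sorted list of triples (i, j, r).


Reconstructing r_w from the 21 given conditions:

  row 1: 0 0 0 1 1 1 1 1 1 1
  row 2: 0 0 0 1 1 1 2 2 2 2
  row 3: 1 1 1 2 2 2 3 3 3 3
  row 4: 1 2 2 3 3 3 4 4 4 4
  row 5: 1 2 2 3 4 4 5 5 5 5
  row 6: 1 2 2 3 4 5 6 6 6 6
  row 7: 1 2 2 3 4 5 6 6 6 7
  row 8: 1 2 2 3 4 5 6 6 7 8
  row 9: 1 2 3 4 5 6 7 7 8 9
  row 10: 1 2 3 4 5 6 7 8 9 10

hence w(1..10) = (4, 7, 1, 2, 5, 6, 10, 9, 3, 8).

5 SE-corners of the 15-cell Rothe diagram give Ess(w):

[(2, 3, 0), (2, 6, 1), (7, 9, 6), (8, 3, 2), (8, 8, 6)]


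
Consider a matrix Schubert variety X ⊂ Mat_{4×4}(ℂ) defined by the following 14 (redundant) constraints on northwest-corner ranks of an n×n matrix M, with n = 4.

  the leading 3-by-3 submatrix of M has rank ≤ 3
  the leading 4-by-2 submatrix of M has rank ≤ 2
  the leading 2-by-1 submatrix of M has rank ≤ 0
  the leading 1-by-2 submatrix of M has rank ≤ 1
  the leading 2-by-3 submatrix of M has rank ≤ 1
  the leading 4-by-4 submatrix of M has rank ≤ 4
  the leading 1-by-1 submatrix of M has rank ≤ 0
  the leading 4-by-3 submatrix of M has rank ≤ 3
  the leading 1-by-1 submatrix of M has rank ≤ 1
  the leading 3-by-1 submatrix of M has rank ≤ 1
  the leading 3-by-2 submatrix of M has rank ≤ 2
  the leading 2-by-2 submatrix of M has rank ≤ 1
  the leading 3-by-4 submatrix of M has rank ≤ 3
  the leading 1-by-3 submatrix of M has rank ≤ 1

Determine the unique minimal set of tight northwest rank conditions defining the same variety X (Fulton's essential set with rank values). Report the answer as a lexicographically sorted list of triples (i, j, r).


The tightest implied rank at each (i,j), from the 14 conditions:

  row 1: 0 1 1 1
  row 2: 0 1 1 2
  row 3: 1 2 2 3
  row 4: 1 2 3 4

the unique w with this rank table is (2, 4, 1, 3).

D(w) has 3 cells with 2 SE-corners; essential set:

[(2, 1, 0), (2, 3, 1)]


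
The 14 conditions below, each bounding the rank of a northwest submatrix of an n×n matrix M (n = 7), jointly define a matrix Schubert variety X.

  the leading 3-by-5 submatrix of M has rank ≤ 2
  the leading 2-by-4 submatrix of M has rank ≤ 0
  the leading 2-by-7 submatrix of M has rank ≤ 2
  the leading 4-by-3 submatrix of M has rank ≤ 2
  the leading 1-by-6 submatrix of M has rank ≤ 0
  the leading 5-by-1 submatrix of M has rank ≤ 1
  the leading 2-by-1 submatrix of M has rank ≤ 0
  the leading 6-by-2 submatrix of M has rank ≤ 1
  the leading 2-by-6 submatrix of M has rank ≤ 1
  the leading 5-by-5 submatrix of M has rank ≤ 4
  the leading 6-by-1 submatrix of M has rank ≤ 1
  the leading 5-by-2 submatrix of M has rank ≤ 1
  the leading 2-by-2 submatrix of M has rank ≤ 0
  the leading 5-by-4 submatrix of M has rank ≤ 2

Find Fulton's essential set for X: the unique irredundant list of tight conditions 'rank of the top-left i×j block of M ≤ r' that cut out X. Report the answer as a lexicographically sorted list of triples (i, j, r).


Reconstructing r_w from the 14 given conditions:

  i=1: 0 | 0 | 0 | 0 | 0 | 0 | 1
  i=2: 0 | 0 | 0 | 0 | 1 | 1 | 2
  i=3: 1 | 1 | 1 | 1 | 2 | 2 | 3
  i=4: 1 | 1 | 2 | 2 | 3 | 3 | 4
  i=5: 1 | 1 | 2 | 2 | 3 | 4 | 5
  i=6: 1 | 1 | 2 | 3 | 4 | 5 | 6
  i=7: 1 | 2 | 3 | 4 | 5 | 6 | 7

second differences of R give the permutation w = (7, 5, 1, 3, 6, 4, 2).

ℓ(w)=14; the 4 essential cells (i,j,r):

[(1, 6, 0), (2, 4, 0), (5, 4, 2), (6, 2, 1)]


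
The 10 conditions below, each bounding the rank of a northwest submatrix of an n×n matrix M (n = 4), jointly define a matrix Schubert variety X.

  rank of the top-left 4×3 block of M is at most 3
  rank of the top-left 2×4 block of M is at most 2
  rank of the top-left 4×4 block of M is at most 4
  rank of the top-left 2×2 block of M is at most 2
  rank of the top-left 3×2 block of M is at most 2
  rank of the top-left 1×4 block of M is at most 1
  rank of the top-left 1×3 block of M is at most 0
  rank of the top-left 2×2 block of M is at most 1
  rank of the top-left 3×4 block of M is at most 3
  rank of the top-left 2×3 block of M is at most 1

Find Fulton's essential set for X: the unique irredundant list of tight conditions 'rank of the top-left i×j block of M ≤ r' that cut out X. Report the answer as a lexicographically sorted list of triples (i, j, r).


Computing R[i][j] = min implied NW-rank bound (n=4, 10 conditions):

  row 1: 0  0  0  1
  row 2: 1  1  1  2
  row 3: 1  2  2  3
  row 4: 1  2  3  4

so w = (4, 1, 2, 3).

1 SE-corner of the 3-cell Rothe diagram gives Ess(w):

[(1, 3, 0)]


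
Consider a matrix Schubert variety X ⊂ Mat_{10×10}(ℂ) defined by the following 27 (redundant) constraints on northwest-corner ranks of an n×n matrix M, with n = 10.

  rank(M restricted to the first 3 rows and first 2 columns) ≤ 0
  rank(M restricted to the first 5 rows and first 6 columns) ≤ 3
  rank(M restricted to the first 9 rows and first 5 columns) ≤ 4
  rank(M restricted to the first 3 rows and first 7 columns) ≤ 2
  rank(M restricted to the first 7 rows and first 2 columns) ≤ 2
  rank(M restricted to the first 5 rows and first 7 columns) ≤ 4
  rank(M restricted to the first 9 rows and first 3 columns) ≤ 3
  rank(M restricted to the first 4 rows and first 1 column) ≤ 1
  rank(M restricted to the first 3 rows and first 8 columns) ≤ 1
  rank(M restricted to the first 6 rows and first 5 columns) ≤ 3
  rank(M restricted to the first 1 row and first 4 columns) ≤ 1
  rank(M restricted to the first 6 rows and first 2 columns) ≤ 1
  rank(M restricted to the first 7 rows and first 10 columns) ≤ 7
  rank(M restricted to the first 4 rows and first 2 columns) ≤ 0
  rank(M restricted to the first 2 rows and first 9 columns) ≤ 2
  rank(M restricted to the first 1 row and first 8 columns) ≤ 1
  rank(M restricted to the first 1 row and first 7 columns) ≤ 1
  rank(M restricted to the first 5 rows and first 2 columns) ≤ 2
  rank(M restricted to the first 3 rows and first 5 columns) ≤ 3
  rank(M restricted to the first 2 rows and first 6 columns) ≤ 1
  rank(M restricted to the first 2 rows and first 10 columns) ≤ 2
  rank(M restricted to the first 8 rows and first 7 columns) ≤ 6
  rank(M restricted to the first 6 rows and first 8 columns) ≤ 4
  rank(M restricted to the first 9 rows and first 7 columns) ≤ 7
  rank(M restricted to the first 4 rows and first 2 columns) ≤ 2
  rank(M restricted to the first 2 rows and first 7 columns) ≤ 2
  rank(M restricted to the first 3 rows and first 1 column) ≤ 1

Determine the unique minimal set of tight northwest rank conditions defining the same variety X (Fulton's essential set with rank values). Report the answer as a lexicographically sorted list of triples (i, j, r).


The tightest implied rank at each (i,j), from the 27 conditions:

  row 1: 0  0  1  1  1  1  1  1  1  1
  row 2: 0  0  1  1  1  1  1  1  2  2
  row 3: 0  0  1  1  1  1  1  1  2  3
  row 4: 0  0  1  2  2  2  2  2  3  4
  row 5: 1  1  2  3  3  3  3  3  4  5
  row 6: 1  1  2  3  3  4  4  4  5  6
  row 7: 1  2  3  4  4  5  5  5  6  7
  row 8: 1  2  3  4  4  5  6  6  7  8
  row 9: 1  2  3  4  4  5  6  7  8  9
  row 10: 1  2  3  4  5  6  7  8  9  10

the unique w with this rank table is (3, 9, 10, 4, 1, 6, 2, 7, 8, 5).

5 SE-corners of the 22-cell Rothe diagram give Ess(w):

[(3, 8, 1), (4, 2, 0), (6, 2, 1), (6, 5, 3), (9, 5, 4)]


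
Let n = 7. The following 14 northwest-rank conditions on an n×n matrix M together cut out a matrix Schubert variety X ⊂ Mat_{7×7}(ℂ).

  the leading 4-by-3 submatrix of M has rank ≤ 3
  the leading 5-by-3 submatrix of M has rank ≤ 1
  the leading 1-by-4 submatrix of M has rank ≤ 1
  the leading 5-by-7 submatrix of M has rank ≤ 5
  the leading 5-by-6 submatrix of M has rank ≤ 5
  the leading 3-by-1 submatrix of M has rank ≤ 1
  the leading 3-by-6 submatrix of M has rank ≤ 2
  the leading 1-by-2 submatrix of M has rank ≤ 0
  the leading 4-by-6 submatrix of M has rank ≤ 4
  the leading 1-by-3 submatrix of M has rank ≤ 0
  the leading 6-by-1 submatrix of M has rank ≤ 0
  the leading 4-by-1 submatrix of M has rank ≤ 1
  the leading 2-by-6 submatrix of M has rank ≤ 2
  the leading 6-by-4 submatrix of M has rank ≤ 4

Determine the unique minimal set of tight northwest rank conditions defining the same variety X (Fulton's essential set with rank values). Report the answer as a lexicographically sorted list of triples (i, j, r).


Rank table r_w(7×7) implied by the 14 constraints:

  row 1: 0  0  0  1  1  1  1
  row 2: 0  1  1  2  2  2  2
  row 3: 0  1  1  2  2  2  3
  row 4: 0  1  1  2  3  3  4
  row 5: 0  1  1  2  3  4  5
  row 6: 0  1  2  3  4  5  6
  row 7: 1  2  3  4  5  6  7

hence w(1..7) = (4, 2, 7, 5, 6, 3, 1).

4 SE-corners of the 13-cell Rothe diagram give Ess(w):

[(1, 3, 0), (3, 6, 2), (5, 3, 1), (6, 1, 0)]


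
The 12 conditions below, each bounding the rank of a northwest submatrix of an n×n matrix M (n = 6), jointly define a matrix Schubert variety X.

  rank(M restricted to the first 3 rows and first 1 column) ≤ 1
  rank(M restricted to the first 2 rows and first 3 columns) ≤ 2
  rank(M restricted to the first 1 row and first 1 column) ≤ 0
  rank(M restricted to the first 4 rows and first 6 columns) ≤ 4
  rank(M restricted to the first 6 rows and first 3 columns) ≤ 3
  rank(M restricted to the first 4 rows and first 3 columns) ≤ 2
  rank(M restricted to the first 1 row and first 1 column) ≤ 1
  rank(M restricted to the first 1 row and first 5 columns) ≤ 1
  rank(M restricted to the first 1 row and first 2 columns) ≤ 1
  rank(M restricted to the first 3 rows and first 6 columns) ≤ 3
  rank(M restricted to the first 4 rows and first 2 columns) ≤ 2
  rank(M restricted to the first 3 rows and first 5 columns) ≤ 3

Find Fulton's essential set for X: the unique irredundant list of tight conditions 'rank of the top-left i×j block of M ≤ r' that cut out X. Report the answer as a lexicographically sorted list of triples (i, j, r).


Rank table r_w(6×6) implied by the 12 constraints:

  row 1: 0, 1, 1, 1, 1, 1
  row 2: 1, 2, 2, 2, 2, 2
  row 3: 1, 2, 2, 3, 3, 3
  row 4: 1, 2, 2, 3, 4, 4
  row 5: 1, 2, 3, 4, 5, 5
  row 6: 1, 2, 3, 4, 5, 6

reading off 1-entries of Δ²R: w = (2, 1, 4, 5, 3, 6).

Rothe diagram D(w) (3 cells), 2 SE-corners (essential conditions):

[(1, 1, 0), (4, 3, 2)]


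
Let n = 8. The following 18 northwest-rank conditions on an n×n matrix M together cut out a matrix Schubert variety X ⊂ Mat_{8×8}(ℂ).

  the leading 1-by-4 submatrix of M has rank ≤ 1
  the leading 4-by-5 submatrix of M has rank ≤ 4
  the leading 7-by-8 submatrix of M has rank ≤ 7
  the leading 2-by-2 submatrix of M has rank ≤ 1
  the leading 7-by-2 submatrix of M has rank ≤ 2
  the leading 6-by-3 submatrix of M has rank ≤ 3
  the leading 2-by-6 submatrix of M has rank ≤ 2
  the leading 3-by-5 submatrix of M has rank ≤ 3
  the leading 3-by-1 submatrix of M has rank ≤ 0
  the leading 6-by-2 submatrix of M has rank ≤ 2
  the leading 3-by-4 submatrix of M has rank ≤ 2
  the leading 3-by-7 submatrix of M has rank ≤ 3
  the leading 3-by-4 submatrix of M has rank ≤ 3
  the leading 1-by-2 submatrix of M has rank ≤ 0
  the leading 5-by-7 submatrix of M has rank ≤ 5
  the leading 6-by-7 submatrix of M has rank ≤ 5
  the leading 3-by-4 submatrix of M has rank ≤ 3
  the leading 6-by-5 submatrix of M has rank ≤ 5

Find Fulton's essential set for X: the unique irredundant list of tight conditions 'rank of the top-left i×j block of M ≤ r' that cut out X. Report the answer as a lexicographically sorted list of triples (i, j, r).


Computing R[i][j] = min implied NW-rank bound (n=8, 18 conditions):

  i=1: 0  0  1  1  1  1  1  1
  i=2: 0  1  2  2  2  2  2  2
  i=3: 0  1  2  2  3  3  3  3
  i=4: 1  2  3  3  4  4  4  4
  i=5: 1  2  3  4  5  5  5  5
  i=6: 1  2  3  4  5  5  5  6
  i=7: 1  2  3  4  5  6  6  7
  i=8: 1  2  3  4  5  6  7  8

giving w = (3, 2, 5, 1, 4, 8, 6, 7) via Δ²R.

ℓ(w)=7; the 4 essential cells (i,j,r):

[(1, 2, 0), (3, 1, 0), (3, 4, 2), (6, 7, 5)]


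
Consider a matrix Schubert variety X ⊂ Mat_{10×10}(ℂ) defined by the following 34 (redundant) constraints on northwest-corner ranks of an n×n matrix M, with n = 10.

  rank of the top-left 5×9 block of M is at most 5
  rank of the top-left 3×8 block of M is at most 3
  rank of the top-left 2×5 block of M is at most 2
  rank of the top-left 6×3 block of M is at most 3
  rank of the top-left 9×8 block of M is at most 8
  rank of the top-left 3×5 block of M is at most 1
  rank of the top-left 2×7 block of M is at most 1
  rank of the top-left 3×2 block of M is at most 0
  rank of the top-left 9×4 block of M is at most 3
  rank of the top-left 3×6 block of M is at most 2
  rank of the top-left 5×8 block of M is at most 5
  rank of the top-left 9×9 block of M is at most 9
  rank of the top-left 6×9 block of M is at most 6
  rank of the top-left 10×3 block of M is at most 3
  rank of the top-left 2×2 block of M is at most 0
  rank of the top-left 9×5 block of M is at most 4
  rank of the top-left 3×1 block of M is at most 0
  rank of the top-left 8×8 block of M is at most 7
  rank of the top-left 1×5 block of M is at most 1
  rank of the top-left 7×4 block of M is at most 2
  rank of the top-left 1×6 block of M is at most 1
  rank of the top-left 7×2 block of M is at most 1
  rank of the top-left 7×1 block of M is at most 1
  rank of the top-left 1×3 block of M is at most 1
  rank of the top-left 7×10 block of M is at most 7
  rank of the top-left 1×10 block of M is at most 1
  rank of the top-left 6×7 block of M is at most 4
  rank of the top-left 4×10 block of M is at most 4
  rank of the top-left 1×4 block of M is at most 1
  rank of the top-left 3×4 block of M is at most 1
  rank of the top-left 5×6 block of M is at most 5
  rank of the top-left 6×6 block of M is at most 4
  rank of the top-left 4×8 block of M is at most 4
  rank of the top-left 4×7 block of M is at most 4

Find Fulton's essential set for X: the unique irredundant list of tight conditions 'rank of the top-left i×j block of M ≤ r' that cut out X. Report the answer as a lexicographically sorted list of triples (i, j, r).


Computing R[i][j] = min implied NW-rank bound (n=10, 34 conditions):

  i=1: 0 | 0 | 1 | 1 | 1 | 1 | 1 | 1 | 1 | 1
  i=2: 0 | 0 | 1 | 1 | 1 | 1 | 1 | 2 | 2 | 2
  i=3: 0 | 0 | 1 | 1 | 1 | 2 | 2 | 3 | 3 | 3
  i=4: 1 | 1 | 2 | 2 | 2 | 3 | 3 | 4 | 4 | 4
  i=5: 1 | 1 | 2 | 2 | 3 | 4 | 4 | 5 | 5 | 5
  i=6: 1 | 1 | 2 | 2 | 3 | 4 | 4 | 5 | 6 | 6
  i=7: 1 | 1 | 2 | 2 | 3 | 4 | 5 | 6 | 7 | 7
  i=8: 1 | 2 | 3 | 3 | 4 | 5 | 6 | 7 | 8 | 8
  i=9: 1 | 2 | 3 | 3 | 4 | 5 | 6 | 7 | 8 | 9
  i=10: 1 | 2 | 3 | 4 | 5 | 6 | 7 | 8 | 9 | 10

so w = (3, 8, 6, 1, 5, 9, 7, 2, 10, 4).

7 SE-corners of the 20-cell Rothe diagram give Ess(w):

[(2, 7, 1), (3, 2, 0), (3, 5, 1), (6, 7, 4), (7, 2, 1), (7, 4, 2), (9, 4, 3)]


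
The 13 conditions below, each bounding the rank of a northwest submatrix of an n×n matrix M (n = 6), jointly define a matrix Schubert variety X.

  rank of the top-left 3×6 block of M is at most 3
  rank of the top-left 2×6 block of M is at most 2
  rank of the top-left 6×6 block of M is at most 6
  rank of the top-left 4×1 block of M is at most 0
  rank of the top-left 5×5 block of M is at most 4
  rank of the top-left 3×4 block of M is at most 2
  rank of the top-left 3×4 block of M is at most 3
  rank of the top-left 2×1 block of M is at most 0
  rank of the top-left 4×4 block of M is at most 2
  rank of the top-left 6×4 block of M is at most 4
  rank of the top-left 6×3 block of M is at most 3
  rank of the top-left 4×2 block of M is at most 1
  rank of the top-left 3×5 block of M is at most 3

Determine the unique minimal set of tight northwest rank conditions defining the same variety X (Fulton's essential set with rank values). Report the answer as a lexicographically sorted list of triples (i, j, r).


Recovering R(i,j) via the rank-extension bound from the 13 conditions:

  0  1  1  1  1  1
  0  1  2  2  2  2
  0  1  2  2  3  3
  0  1  2  2  3  4
  1  2  3  3  4  5
  1  2  3  4  5  6

hence w(1..6) = (2, 3, 5, 6, 1, 4).

|D(w)|=6, |Ess(w)|=2:

[(4, 1, 0), (4, 4, 2)]
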